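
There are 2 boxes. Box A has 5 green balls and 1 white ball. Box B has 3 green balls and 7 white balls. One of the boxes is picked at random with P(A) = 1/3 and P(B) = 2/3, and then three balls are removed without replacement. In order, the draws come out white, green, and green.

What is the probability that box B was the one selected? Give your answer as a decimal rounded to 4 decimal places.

0.4118

Compute the likelihood of the observed sequence for each case: P(data | box A) = (1/6)(5/5)(4/4) = 1/6; P(data | box B) = (7/10)(3/9)(2/8) = 7/120.
Multiplying each by its prior: 1/3 · 1/6 = 1/18, 2/3 · 7/120 = 7/180; with total 17/180.
Therefore the posterior P(box B | data) = (7/180) / (17/180) = 7/17.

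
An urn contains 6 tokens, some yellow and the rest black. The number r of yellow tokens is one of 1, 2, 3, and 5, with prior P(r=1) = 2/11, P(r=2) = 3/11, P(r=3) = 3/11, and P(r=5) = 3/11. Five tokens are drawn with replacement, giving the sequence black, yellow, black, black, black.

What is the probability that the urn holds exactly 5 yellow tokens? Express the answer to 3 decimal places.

0.004

Compute the likelihood of the observed sequence for each case: P(data | r = 1) = (5/6)(1/6)(5/6)(5/6)(5/6) = 0.080376; P(data | r = 2) = (4/6)(2/6)(4/6)(4/6)(4/6) = 0.065844; P(data | r = 3) = (3/6)(3/6)(3/6)(3/6)(3/6) = 0.03125; P(data | r = 5) = (1/6)(5/6)(1/6)(1/6)(1/6) = 0.000643.
Multiplying each by its prior: 2/11 · 0.080376 = 0.014614, 3/11 · 0.065844 = 0.017957, 3/11 · 0.03125 = 0.0085227, 3/11 · 0.000643 = 0.00017536; these sum to 0.041269.
So P(r = 5 | data) = (0.00017536) / (0.041269) = 0.0042493.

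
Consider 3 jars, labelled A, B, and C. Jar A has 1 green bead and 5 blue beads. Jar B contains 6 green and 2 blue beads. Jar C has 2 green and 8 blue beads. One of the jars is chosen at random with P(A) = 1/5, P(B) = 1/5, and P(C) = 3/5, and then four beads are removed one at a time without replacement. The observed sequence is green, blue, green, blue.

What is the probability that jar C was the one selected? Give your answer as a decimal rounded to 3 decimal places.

Compute the likelihood of the observed sequence for each case: P(data | jar A) = (1/6)(5/5)(0/4) = 0; P(data | jar B) = (6/8)(2/7)(5/6)(1/5) = 0.035714; P(data | jar C) = (2/10)(8/9)(1/8)(7/7) = 0.022222.
The prior-weighted likelihoods are 1/5 · 0 = 0, 1/5 · 0.035714 = 0.0071429, 3/5 · 0.022222 = 0.013333; with total 0.020476.
So P(jar C | data) = (0.013333) / (0.020476) = 0.65116.

0.651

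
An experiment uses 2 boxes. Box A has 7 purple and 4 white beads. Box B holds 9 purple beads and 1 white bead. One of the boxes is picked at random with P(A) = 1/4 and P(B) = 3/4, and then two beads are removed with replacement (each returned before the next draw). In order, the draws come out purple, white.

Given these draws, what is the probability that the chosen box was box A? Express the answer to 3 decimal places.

Under each hypothesis, the probability of the observed sequence is: P(data | box A) = (7/11)(4/11) = 0.2314; P(data | box B) = (9/10)(1/10) = 0.09.
Multiplying each by its prior: 1/4 · 0.2314 = 0.057851, 3/4 · 0.09 = 0.0675; with total 0.12535.
By Bayes' rule, P(box A | data) = (0.057851) / (0.12535) = 0.46151.

0.462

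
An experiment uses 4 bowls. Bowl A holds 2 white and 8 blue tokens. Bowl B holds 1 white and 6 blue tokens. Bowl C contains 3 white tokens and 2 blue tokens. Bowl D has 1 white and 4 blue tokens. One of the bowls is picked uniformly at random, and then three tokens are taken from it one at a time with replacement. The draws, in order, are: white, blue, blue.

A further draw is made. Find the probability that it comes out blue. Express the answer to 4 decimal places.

For each hypothesis, P(data | H) works out to: P(data | bowl A) = (2/10)(8/10)(8/10) = 0.128; P(data | bowl B) = (1/7)(6/7)(6/7) = 0.10496; P(data | bowl C) = (3/5)(2/5)(2/5) = 0.096; P(data | bowl D) = (1/5)(4/5)(4/5) = 0.128.
Multiplying each by its prior: 1/4 · 0.128 = 0.032, 1/4 · 0.10496 = 0.026239, 1/4 · 0.096 = 0.024, 1/4 · 0.128 = 0.032; with total 0.11424.
The posterior is then P(bowl A | data) = 0.28011, P(bowl B | data) = 0.22969, P(bowl C | data) = 0.21009, P(bowl D | data) = 0.28011.
So P(blue next | data) = Σ P(blue next | H) P(H | data) = (4/5)(0.28011) + (6/7)(0.22969) + (2/5)(0.21009) + (4/5)(0.28011) = 0.72909.

0.7291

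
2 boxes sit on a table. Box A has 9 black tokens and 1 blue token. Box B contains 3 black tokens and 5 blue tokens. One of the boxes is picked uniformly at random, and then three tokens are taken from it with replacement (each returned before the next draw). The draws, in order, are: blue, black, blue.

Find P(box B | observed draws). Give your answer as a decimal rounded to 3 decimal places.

0.942

The likelihood of the observed sequence under each hypothesis: P(data | box A) = (1/10)(9/10)(1/10) = 0.009; P(data | box B) = (5/8)(3/8)(5/8) = 0.14648.
Multiplying each by its prior: 1/2 · 0.009 = 0.0045, 1/2 · 0.14648 = 0.073242; with total 0.077742.
Therefore the posterior P(box B | data) = (0.073242) / (0.077742) = 0.94212.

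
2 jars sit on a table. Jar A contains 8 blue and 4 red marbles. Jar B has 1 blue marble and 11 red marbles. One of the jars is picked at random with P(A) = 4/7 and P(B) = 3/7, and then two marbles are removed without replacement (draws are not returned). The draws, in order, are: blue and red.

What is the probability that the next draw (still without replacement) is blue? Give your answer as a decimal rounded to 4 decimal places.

For each hypothesis, P(data | H) works out to: P(data | jar A) = (8/12)(4/11) = 8/33; P(data | jar B) = (1/12)(11/11) = 1/12.
Weighting by the prior gives 4/7 · 8/33 = 32/231, 3/7 · 1/12 = 1/28; with total 23/132.
The posterior is then P(jar A | data) = 128/161, P(jar B | data) = 33/161.
The predictive probability is P(blue next | data) = (7/10)(128/161) + (0)(33/161) = 64/115.

0.5565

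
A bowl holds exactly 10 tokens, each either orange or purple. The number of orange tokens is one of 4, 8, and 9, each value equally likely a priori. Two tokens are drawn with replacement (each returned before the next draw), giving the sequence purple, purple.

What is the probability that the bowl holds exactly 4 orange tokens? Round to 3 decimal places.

The likelihood of the observed sequence under each hypothesis: P(data | r = 4) = (6/10)(6/10) = 9/25; P(data | r = 8) = (2/10)(2/10) = 1/25; P(data | r = 9) = (1/10)(1/10) = 1/100.
Multiplying each by its prior: 1/3 · 9/25 = 3/25, 1/3 · 1/25 = 1/75, 1/3 · 1/100 = 1/300; these sum to 41/300.
By Bayes' rule, P(r = 4 | data) = (3/25) / (41/300) = 36/41.

0.878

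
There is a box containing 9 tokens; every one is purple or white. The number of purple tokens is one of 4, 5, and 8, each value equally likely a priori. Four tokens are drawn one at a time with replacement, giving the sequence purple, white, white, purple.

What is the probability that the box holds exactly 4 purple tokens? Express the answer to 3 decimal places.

0.463

The likelihood of the observed sequence under each hypothesis: P(data | r = 4) = (4/9)(5/9)(5/9)(4/9) = 0.060966; P(data | r = 5) = (5/9)(4/9)(4/9)(5/9) = 0.060966; P(data | r = 8) = (8/9)(1/9)(1/9)(8/9) = 0.0097546.
Multiplying each by its prior: 1/3 · 0.060966 = 0.020322, 1/3 · 0.060966 = 0.020322, 1/3 · 0.0097546 = 0.0032515; these sum to 0.043896.
So P(r = 4 | data) = (0.020322) / (0.043896) = 0.46296.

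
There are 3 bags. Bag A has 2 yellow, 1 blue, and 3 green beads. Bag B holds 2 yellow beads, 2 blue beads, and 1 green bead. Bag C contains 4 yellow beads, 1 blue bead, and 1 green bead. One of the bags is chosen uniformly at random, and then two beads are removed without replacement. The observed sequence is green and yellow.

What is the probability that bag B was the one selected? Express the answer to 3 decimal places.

The likelihood of the observed sequence under each hypothesis: P(data | bag A) = (3/6)(2/5) = 1/5; P(data | bag B) = (1/5)(2/4) = 1/10; P(data | bag C) = (1/6)(4/5) = 2/15.
Multiplying each by its prior: 1/3 · 1/5 = 1/15, 1/3 · 1/10 = 1/30, 1/3 · 2/15 = 2/45; with total 13/90.
By Bayes' rule, P(bag B | data) = (1/30) / (13/90) = 3/13.

0.231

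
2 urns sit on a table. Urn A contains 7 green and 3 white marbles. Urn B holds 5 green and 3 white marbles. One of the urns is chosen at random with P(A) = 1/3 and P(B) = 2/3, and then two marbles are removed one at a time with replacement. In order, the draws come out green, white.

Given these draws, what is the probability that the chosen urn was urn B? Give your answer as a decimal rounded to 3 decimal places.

0.691

The likelihood of the observed sequence under each hypothesis: P(data | urn A) = (7/10)(3/10) = 21/100; P(data | urn B) = (5/8)(3/8) = 15/64.
Multiplying each by its prior: 1/3 · 21/100 = 7/100, 2/3 · 15/64 = 5/32; summing to 181/800.
Hence P(urn B | data) = (5/32) / (181/800) = 125/181.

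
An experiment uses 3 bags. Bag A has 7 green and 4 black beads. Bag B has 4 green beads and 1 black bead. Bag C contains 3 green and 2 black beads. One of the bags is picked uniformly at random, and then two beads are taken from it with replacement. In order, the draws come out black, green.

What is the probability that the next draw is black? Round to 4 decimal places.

Compute the likelihood of the observed sequence for each case: P(data | bag A) = (4/11)(7/11) = 0.2314; P(data | bag B) = (1/5)(4/5) = 0.16; P(data | bag C) = (2/5)(3/5) = 0.24.
Weighting by the prior gives 1/3 · 0.2314 = 0.077135, 1/3 · 0.16 = 0.053333, 1/3 · 0.24 = 0.08; summing to 0.21047.
Dividing through by the total gives posterior P(bag A | data) = 0.36649, P(bag B | data) = 0.2534, P(bag C | data) = 0.3801.
Averaging over the posterior, P(black next | data) = (4/11)(0.36649) + (1/5)(0.2534) + (2/5)(0.3801) = 0.33599.

0.3360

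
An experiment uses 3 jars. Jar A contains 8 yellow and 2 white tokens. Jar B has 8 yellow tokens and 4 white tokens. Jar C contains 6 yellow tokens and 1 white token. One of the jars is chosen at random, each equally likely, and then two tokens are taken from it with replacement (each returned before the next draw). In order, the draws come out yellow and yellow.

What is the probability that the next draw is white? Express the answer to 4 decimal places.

0.2095

Compute the likelihood of the observed sequence for each case: P(data | jar A) = (8/10)(8/10) = 0.64; P(data | jar B) = (8/12)(8/12) = 0.44444; P(data | jar C) = (6/7)(6/7) = 0.73469.
The prior-weighted likelihoods are 1/3 · 0.64 = 0.21333, 1/3 · 0.44444 = 0.14815, 1/3 · 0.73469 = 0.2449; summing to 0.60638.
Normalising, the posterior is P(jar A | data) = 0.35181, P(jar B | data) = 0.24432, P(jar C | data) = 0.40387.
Averaging over the posterior, P(white next | data) = (1/5)(0.35181) + (1/3)(0.24432) + (1/7)(0.40387) = 0.2095.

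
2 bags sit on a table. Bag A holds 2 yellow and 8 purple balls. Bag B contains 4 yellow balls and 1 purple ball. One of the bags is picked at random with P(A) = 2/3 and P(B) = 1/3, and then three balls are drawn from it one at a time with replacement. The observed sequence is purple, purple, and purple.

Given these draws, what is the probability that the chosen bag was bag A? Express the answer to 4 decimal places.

Compute the likelihood of the observed sequence for each case: P(data | bag A) = (8/10)(8/10)(8/10) = 64/125; P(data | bag B) = (1/5)(1/5)(1/5) = 1/125.
The prior-weighted likelihoods are 2/3 · 64/125 = 128/375, 1/3 · 1/125 = 1/375; these sum to 43/125.
Hence P(bag A | data) = (128/375) / (43/125) = 128/129.

0.9922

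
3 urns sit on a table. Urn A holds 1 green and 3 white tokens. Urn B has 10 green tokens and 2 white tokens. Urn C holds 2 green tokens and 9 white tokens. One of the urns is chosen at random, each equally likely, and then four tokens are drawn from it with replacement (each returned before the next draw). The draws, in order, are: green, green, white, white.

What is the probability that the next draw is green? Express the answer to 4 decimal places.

Compute the likelihood of the observed sequence for each case: P(data | urn A) = (1/4)(1/4)(3/4)(3/4) = 0.035156; P(data | urn B) = (10/12)(10/12)(2/12)(2/12) = 0.01929; P(data | urn C) = (2/11)(2/11)(9/11)(9/11) = 0.02213.
The prior-weighted likelihoods are 1/3 · 0.035156 = 0.011719, 1/3 · 0.01929 = 0.00643, 1/3 · 0.02213 = 0.0073765; with total 0.025525.
The posterior is then P(urn A | data) = 0.4591, P(urn B | data) = 0.25191, P(urn C | data) = 0.28899.
The predictive probability is P(green next | data) = (1/4)(0.4591) + (5/6)(0.25191) + (2/11)(0.28899) = 0.37724.

0.3772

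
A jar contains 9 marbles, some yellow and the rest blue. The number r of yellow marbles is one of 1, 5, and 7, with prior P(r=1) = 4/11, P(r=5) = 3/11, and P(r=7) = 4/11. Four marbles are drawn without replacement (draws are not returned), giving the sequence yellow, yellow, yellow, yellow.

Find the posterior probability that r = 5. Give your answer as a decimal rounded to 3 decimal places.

Compute the likelihood of the observed sequence for each case: P(data | r = 1) = (1/9)(0/8) = 0; P(data | r = 5) = (5/9)(4/8)(3/7)(2/6) = 0.039683; P(data | r = 7) = (7/9)(6/8)(5/7)(4/6) = 0.27778.
Multiplying each by its prior: 4/11 · 0 = 0, 3/11 · 0.039683 = 0.010823, 4/11 · 0.27778 = 0.10101; summing to 0.11183.
Therefore the posterior P(r = 5 | data) = (0.010823) / (0.11183) = 0.096774.

0.097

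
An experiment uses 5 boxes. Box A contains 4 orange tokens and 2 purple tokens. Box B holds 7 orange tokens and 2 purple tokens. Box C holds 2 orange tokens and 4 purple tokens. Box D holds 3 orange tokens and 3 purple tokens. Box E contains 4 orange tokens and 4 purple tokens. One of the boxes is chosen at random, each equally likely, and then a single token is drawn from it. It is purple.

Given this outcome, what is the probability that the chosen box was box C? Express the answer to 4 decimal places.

Under each hypothesis, the probability of this draw is: P(data | box A) = (2/6) = 1/3; P(data | box B) = (2/9) = 2/9; P(data | box C) = (4/6) = 2/3; P(data | box D) = (3/6) = 1/2; P(data | box E) = (4/8) = 1/2.
Multiplying each by its prior: 1/5 · 1/3 = 1/15, 1/5 · 2/9 = 2/45, 1/5 · 2/3 = 2/15, 1/5 · 1/2 = 1/10, 1/5 · 1/2 = 1/10; with total 4/9.
By Bayes' rule, P(box C | data) = (2/15) / (4/9) = 3/10.

0.3000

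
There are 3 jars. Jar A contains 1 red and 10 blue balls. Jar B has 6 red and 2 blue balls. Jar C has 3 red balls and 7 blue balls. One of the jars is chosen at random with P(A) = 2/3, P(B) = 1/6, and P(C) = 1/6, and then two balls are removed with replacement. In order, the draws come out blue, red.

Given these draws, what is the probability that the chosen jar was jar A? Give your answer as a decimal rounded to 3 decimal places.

0.454

For each hypothesis, P(data | H) works out to: P(data | jar A) = (10/11)(1/11) = 0.082645; P(data | jar B) = (2/8)(6/8) = 0.1875; P(data | jar C) = (7/10)(3/10) = 0.21.
The prior-weighted likelihoods are 2/3 · 0.082645 = 0.055096, 1/6 · 0.1875 = 0.03125, 1/6 · 0.21 = 0.035; with total 0.12135.
So P(jar A | data) = (0.055096) / (0.12135) = 0.45404.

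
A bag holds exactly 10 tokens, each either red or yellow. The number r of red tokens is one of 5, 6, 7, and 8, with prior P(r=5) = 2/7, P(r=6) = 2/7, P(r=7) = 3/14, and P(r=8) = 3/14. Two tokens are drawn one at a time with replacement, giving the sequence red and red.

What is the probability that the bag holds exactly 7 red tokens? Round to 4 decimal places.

0.2521

For each hypothesis, P(data | H) works out to: P(data | r = 5) = (5/10)(5/10) = 0.25; P(data | r = 6) = (6/10)(6/10) = 0.36; P(data | r = 7) = (7/10)(7/10) = 0.49; P(data | r = 8) = (8/10)(8/10) = 0.64.
Weighting by the prior gives 2/7 · 0.25 = 0.071429, 2/7 · 0.36 = 0.10286, 3/14 · 0.49 = 0.105, 3/14 · 0.64 = 0.13714; summing to 0.41643.
So P(r = 7 | data) = (0.105) / (0.41643) = 0.25214.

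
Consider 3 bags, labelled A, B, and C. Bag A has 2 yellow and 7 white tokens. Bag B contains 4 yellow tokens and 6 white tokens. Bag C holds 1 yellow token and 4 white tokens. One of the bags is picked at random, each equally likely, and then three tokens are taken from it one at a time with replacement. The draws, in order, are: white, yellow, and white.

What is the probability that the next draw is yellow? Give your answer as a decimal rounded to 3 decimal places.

0.278

The likelihood of the observed sequence under each hypothesis: P(data | bag A) = (7/9)(2/9)(7/9) = 0.13443; P(data | bag B) = (6/10)(4/10)(6/10) = 0.144; P(data | bag C) = (4/5)(1/5)(4/5) = 0.128.
Multiplying each by its prior: 1/3 · 0.13443 = 0.04481, 1/3 · 0.144 = 0.048, 1/3 · 0.128 = 0.042667; summing to 0.13548.
The posterior is then P(bag A | data) = 0.33076, P(bag B | data) = 0.3543, P(bag C | data) = 0.31494.
So P(yellow next | data) = Σ P(yellow next | H) P(H | data) = (2/9)(0.33076) + (2/5)(0.3543) + (1/5)(0.31494) = 0.27821.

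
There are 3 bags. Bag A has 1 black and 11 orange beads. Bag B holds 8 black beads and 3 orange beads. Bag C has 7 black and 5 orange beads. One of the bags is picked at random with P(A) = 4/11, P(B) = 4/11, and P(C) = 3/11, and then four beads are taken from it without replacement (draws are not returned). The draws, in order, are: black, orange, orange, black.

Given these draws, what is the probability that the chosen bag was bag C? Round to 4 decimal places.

0.5556

For each hypothesis, P(data | H) works out to: P(data | bag A) = (1/12)(11/11)(10/10)(0/9) = 0; P(data | bag B) = (8/11)(3/10)(2/9)(7/8) = 0.042424; P(data | bag C) = (7/12)(5/11)(4/10)(6/9) = 0.070707.
The prior-weighted likelihoods are 4/11 · 0 = 0, 4/11 · 0.042424 = 0.015427, 3/11 · 0.070707 = 0.019284; with total 0.034711.
So P(bag C | data) = (0.019284) / (0.034711) = 0.55556.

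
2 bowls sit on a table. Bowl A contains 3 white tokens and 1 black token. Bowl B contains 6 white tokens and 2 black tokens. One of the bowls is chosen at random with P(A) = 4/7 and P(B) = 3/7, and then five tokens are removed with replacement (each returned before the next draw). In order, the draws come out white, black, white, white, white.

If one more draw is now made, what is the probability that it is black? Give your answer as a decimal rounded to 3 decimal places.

0.250

Compute the likelihood of the observed sequence for each case: P(data | bowl A) = (3/4)(1/4)(3/4)(3/4)(3/4) = 0.079102; P(data | bowl B) = (6/8)(2/8)(6/8)(6/8)(6/8) = 0.079102.
The prior-weighted likelihoods are 4/7 · 0.079102 = 0.045201, 3/7 · 0.079102 = 0.033901; summing to 0.079102.
Normalising, the posterior is P(bowl A | data) = 0.57143, P(bowl B | data) = 0.42857.
The predictive probability is P(black next | data) = (1/4)(0.57143) + (1/4)(0.42857) = 0.25.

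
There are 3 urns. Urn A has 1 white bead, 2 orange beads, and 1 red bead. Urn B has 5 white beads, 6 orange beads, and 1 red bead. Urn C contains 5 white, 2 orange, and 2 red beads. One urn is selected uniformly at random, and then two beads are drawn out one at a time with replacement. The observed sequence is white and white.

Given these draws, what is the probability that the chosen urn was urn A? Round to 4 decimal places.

The likelihood of the observed sequence under each hypothesis: P(data | urn A) = (1/4)(1/4) = 0.0625; P(data | urn B) = (5/12)(5/12) = 0.17361; P(data | urn C) = (5/9)(5/9) = 0.30864.
The prior-weighted likelihoods are 1/3 · 0.0625 = 0.020833, 1/3 · 0.17361 = 0.05787, 1/3 · 0.30864 = 0.10288; these sum to 0.18158.
So P(urn A | data) = (0.020833) / (0.18158) = 0.11473.

0.1147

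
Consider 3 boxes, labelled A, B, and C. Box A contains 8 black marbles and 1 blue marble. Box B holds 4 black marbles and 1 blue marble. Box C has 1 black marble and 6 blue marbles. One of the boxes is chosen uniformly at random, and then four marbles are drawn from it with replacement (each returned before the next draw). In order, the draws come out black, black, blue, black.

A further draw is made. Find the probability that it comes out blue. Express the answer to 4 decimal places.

Compute the likelihood of the observed sequence for each case: P(data | box A) = (8/9)(8/9)(1/9)(8/9) = 0.078037; P(data | box B) = (4/5)(4/5)(1/5)(4/5) = 0.1024; P(data | box C) = (1/7)(1/7)(6/7)(1/7) = 0.002499.
Multiplying each by its prior: 1/3 · 0.078037 = 0.026012, 1/3 · 0.1024 = 0.034133, 1/3 · 0.002499 = 0.00083299; these sum to 0.060979.
The posterior is then P(box A | data) = 0.42658, P(box B | data) = 0.55976, P(box C | data) = 0.01366.
Averaging over the posterior, P(blue next | data) = (1/9)(0.42658) + (1/5)(0.55976) + (6/7)(0.01366) = 0.17106.

0.1711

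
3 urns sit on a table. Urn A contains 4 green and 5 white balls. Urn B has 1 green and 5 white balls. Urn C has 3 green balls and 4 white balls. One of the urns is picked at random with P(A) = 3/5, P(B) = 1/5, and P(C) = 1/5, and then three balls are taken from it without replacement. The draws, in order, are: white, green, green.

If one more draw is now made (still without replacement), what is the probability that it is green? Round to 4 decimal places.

Compute the likelihood of the observed sequence for each case: P(data | urn A) = (5/9)(4/8)(3/7) = 5/42; P(data | urn B) = (5/6)(1/5)(0/4) = 0; P(data | urn C) = (4/7)(3/6)(2/5) = 4/35.
Multiplying each by its prior: 3/5 · 5/42 = 1/14, 1/5 · 0 = 0, 1/5 · 4/35 = 4/175; with total 33/350.
Dividing through by the total gives posterior P(urn A | data) = 25/33, P(urn B | data) = 0, P(urn C | data) = 8/33.
Averaging over the posterior, P(green next | data) = (1/3)(25/33) + (1/4)(8/33) = 31/99.

0.3131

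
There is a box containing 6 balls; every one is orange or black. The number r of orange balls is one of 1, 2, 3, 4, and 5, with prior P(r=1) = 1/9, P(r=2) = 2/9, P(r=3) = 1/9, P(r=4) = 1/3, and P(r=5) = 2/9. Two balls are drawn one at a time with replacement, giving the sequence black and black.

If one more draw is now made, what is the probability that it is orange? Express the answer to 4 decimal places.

For each hypothesis, P(data | H) works out to: P(data | r = 1) = (5/6)(5/6) = 25/36; P(data | r = 2) = (4/6)(4/6) = 4/9; P(data | r = 3) = (3/6)(3/6) = 1/4; P(data | r = 4) = (2/6)(2/6) = 1/9; P(data | r = 5) = (1/6)(1/6) = 1/36.
Multiplying each by its prior: 1/9 · 25/36 = 25/324, 2/9 · 4/9 = 8/81, 1/9 · 1/4 = 1/36, 1/3 · 1/9 = 1/27, 2/9 · 1/36 = 1/162; with total 20/81.
The posterior is then P(r = 1 | data) = 5/16, P(r = 2 | data) = 2/5, P(r = 3 | data) = 9/80, P(r = 4 | data) = 3/20, P(r = 5 | data) = 1/40.
So P(orange next | data) = Σ P(orange next | H) P(H | data) = (1/6)(5/16) + (1/3)(2/5) + (1/2)(9/80) + (2/3)(3/20) + (5/6)(1/40) = 29/80.

0.3625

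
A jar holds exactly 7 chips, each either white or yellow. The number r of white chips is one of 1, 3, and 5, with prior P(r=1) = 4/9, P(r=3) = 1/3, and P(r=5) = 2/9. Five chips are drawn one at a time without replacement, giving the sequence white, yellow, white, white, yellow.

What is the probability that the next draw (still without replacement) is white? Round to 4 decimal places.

0.5263

Compute the likelihood of the observed sequence for each case: P(data | r = 1) = (1/7)(6/6)(0/5) = 0; P(data | r = 3) = (3/7)(4/6)(2/5)(1/4)(3/3) = 1/35; P(data | r = 5) = (5/7)(2/6)(4/5)(3/4)(1/3) = 1/21.
Weighting by the prior gives 4/9 · 0 = 0, 1/3 · 1/35 = 1/105, 2/9 · 1/21 = 2/189; summing to 19/945.
Normalising, the posterior is P(r = 1 | data) = 0, P(r = 3 | data) = 9/19, P(r = 5 | data) = 10/19.
Averaging over the posterior, P(white next | data) = (0)(9/19) + (1)(10/19) = 10/19.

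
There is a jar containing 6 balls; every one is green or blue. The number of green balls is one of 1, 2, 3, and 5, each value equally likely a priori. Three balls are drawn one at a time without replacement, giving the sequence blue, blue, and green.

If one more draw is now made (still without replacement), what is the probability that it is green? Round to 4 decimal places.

For each hypothesis, P(data | H) works out to: P(data | r = 1) = (5/6)(4/5)(1/4) = 1/6; P(data | r = 2) = (4/6)(3/5)(2/4) = 1/5; P(data | r = 3) = (3/6)(2/5)(3/4) = 3/20; P(data | r = 5) = (1/6)(0/5) = 0.
The prior-weighted likelihoods are 1/4 · 1/6 = 1/24, 1/4 · 1/5 = 1/20, 1/4 · 3/20 = 3/80, 1/4 · 0 = 0; these sum to 31/240.
Normalising, the posterior is P(r = 1 | data) = 10/31, P(r = 2 | data) = 12/31, P(r = 3 | data) = 9/31, P(r = 5 | data) = 0.
The predictive probability is P(green next | data) = (0)(10/31) + (1/3)(12/31) + (2/3)(9/31) = 10/31.

0.3226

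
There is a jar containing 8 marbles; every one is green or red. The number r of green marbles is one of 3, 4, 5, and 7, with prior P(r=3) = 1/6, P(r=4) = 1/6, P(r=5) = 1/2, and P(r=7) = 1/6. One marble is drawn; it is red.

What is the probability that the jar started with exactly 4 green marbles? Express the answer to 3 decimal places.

Compute the likelihood of this draw for each case: P(data | r = 3) = (5/8) = 5/8; P(data | r = 4) = (4/8) = 1/2; P(data | r = 5) = (3/8) = 3/8; P(data | r = 7) = (1/8) = 1/8.
The prior-weighted likelihoods are 1/6 · 5/8 = 5/48, 1/6 · 1/2 = 1/12, 1/2 · 3/8 = 3/16, 1/6 · 1/8 = 1/48; summing to 19/48.
So P(r = 4 | data) = (1/12) / (19/48) = 4/19.

0.211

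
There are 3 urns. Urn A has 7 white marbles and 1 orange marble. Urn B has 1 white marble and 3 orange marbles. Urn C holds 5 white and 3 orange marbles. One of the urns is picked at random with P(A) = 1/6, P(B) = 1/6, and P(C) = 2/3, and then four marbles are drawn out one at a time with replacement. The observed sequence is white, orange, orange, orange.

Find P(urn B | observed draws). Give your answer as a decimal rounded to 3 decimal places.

0.441

Compute the likelihood of the observed sequence for each case: P(data | urn A) = (7/8)(1/8)(1/8)(1/8) = 0.001709; P(data | urn B) = (1/4)(3/4)(3/4)(3/4) = 0.10547; P(data | urn C) = (5/8)(3/8)(3/8)(3/8) = 0.032959.
Multiplying each by its prior: 1/6 · 0.001709 = 0.00028483, 1/6 · 0.10547 = 0.017578, 2/3 · 0.032959 = 0.021973; summing to 0.039836.
Hence P(urn B | data) = (0.017578) / (0.039836) = 0.44127.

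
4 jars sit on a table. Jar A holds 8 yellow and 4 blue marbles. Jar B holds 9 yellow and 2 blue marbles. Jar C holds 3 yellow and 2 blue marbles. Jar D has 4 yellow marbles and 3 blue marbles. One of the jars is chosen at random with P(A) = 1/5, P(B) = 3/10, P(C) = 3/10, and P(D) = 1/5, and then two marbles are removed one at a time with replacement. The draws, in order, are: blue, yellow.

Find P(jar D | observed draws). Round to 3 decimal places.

0.233

Under each hypothesis, the probability of the observed sequence is: P(data | jar A) = (4/12)(8/12) = 0.22222; P(data | jar B) = (2/11)(9/11) = 0.14876; P(data | jar C) = (2/5)(3/5) = 0.24; P(data | jar D) = (3/7)(4/7) = 0.2449.
The prior-weighted likelihoods are 1/5 · 0.22222 = 0.044444, 3/10 · 0.14876 = 0.044628, 3/10 · 0.24 = 0.072, 1/5 · 0.2449 = 0.04898; these sum to 0.21005.
By Bayes' rule, P(jar D | data) = (0.04898) / (0.21005) = 0.23318.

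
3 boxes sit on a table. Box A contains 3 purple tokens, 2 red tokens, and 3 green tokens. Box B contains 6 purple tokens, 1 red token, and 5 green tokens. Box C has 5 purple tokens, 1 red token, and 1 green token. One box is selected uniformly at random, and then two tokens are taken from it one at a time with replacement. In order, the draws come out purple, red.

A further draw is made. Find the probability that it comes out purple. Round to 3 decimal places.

Under each hypothesis, the probability of the observed sequence is: P(data | box A) = (3/8)(2/8) = 0.09375; P(data | box B) = (6/12)(1/12) = 0.041667; P(data | box C) = (5/7)(1/7) = 0.10204.
Weighting by the prior gives 1/3 · 0.09375 = 0.03125, 1/3 · 0.041667 = 0.013889, 1/3 · 0.10204 = 0.034014; these sum to 0.079152.
Dividing through by the total gives posterior P(box A | data) = 0.39481, P(box B | data) = 0.17547, P(box C | data) = 0.42972.
The predictive probability is P(purple next | data) = (3/8)(0.39481) + (1/2)(0.17547) + (5/7)(0.42972) = 0.54273.

0.543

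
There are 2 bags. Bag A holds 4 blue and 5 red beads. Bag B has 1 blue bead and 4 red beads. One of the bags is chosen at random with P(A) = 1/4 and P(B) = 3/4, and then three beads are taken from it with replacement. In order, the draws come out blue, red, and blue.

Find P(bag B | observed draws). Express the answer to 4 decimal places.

For each hypothesis, P(data | H) works out to: P(data | bag A) = (4/9)(5/9)(4/9) = 0.10974; P(data | bag B) = (1/5)(4/5)(1/5) = 0.032.
The prior-weighted likelihoods are 1/4 · 0.10974 = 0.027435, 3/4 · 0.032 = 0.024; summing to 0.051435.
Hence P(bag B | data) = (0.024) / (0.051435) = 0.46661.

0.4666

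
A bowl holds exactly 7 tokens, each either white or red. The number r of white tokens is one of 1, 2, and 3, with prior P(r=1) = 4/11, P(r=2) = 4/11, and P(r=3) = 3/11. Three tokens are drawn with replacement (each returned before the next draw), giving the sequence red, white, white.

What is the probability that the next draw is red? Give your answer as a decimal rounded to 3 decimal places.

Under each hypothesis, the probability of the observed sequence is: P(data | r = 1) = (6/7)(1/7)(1/7) = 0.017493; P(data | r = 2) = (5/7)(2/7)(2/7) = 0.058309; P(data | r = 3) = (4/7)(3/7)(3/7) = 0.10496.
The prior-weighted likelihoods are 4/11 · 0.017493 = 0.006361, 4/11 · 0.058309 = 0.021203, 3/11 · 0.10496 = 0.028624; these sum to 0.056189.
Dividing through by the total gives posterior P(r = 1 | data) = 0.11321, P(r = 2 | data) = 0.37736, P(r = 3 | data) = 0.50943.
The predictive probability is P(red next | data) = (6/7)(0.11321) + (5/7)(0.37736) + (4/7)(0.50943) = 0.65768.

0.658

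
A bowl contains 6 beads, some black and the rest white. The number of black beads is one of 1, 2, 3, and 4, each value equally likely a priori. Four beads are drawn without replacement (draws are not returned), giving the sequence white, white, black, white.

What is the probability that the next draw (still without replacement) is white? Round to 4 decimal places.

0.6667

For each hypothesis, P(data | H) works out to: P(data | r = 1) = (5/6)(4/5)(1/4)(3/3) = 1/6; P(data | r = 2) = (4/6)(3/5)(2/4)(2/3) = 2/15; P(data | r = 3) = (3/6)(2/5)(3/4)(1/3) = 1/20; P(data | r = 4) = (2/6)(1/5)(4/4)(0/3) = 0.
The prior-weighted likelihoods are 1/4 · 1/6 = 1/24, 1/4 · 2/15 = 1/30, 1/4 · 1/20 = 1/80, 1/4 · 0 = 0; summing to 7/80.
Dividing through by the total gives posterior P(r = 1 | data) = 10/21, P(r = 2 | data) = 8/21, P(r = 3 | data) = 1/7, P(r = 4 | data) = 0.
Averaging over the posterior, P(white next | data) = (1)(10/21) + (1/2)(8/21) + (0)(1/7) = 2/3.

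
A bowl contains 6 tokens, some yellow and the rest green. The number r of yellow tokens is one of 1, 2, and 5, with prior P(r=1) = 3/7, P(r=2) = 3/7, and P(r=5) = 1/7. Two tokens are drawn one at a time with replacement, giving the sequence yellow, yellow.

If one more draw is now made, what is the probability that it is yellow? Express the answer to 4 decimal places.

0.6333

For each hypothesis, P(data | H) works out to: P(data | r = 1) = (1/6)(1/6) = 1/36; P(data | r = 2) = (2/6)(2/6) = 1/9; P(data | r = 5) = (5/6)(5/6) = 25/36.
Weighting by the prior gives 3/7 · 1/36 = 1/84, 3/7 · 1/9 = 1/21, 1/7 · 25/36 = 25/252; these sum to 10/63.
The posterior is then P(r = 1 | data) = 3/40, P(r = 2 | data) = 3/10, P(r = 5 | data) = 5/8.
The predictive probability is P(yellow next | data) = (1/6)(3/40) + (1/3)(3/10) + (5/6)(5/8) = 19/30.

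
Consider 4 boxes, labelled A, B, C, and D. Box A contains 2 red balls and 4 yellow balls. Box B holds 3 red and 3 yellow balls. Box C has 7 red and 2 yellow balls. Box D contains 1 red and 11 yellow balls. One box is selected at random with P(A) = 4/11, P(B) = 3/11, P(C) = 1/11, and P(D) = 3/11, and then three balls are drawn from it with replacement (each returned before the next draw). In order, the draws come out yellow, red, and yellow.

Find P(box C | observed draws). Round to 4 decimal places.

Compute the likelihood of the observed sequence for each case: P(data | box A) = (4/6)(2/6)(4/6) = 0.14815; P(data | box B) = (3/6)(3/6)(3/6) = 0.125; P(data | box C) = (2/9)(7/9)(2/9) = 0.038409; P(data | box D) = (11/12)(1/12)(11/12) = 0.070023.
The prior-weighted likelihoods are 4/11 · 0.14815 = 0.053872, 3/11 · 0.125 = 0.034091, 1/11 · 0.038409 = 0.0034917, 3/11 · 0.070023 = 0.019097; summing to 0.11055.
Therefore the posterior P(box C | data) = (0.0034917) / (0.11055) = 0.031584.

0.0316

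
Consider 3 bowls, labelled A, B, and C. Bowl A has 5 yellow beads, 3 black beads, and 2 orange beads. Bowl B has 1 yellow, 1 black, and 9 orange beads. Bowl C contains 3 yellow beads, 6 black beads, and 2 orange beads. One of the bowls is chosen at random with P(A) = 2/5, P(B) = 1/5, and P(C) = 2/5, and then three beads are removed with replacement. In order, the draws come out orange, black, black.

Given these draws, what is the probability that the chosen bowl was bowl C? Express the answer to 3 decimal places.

0.717

Under each hypothesis, the probability of the observed sequence is: P(data | bowl A) = (2/10)(3/10)(3/10) = 0.018; P(data | bowl B) = (9/11)(1/11)(1/11) = 0.0067618; P(data | bowl C) = (2/11)(6/11)(6/11) = 0.054095.
Multiplying each by its prior: 2/5 · 0.018 = 0.0072, 1/5 · 0.0067618 = 0.0013524, 2/5 · 0.054095 = 0.021638; these sum to 0.03019.
So P(bowl C | data) = (0.021638) / (0.03019) = 0.71672.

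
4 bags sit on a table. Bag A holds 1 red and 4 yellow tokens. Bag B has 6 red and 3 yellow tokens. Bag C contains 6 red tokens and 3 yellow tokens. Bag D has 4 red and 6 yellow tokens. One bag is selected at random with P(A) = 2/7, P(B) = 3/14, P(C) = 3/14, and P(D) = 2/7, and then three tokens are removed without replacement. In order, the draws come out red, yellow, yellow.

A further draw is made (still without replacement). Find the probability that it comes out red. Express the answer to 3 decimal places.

0.339

Under each hypothesis, the probability of the observed sequence is: P(data | bag A) = (1/5)(4/4)(3/3) = 0.2; P(data | bag B) = (6/9)(3/8)(2/7) = 0.071429; P(data | bag C) = (6/9)(3/8)(2/7) = 0.071429; P(data | bag D) = (4/10)(6/9)(5/8) = 0.16667.
The prior-weighted likelihoods are 2/7 · 0.2 = 0.057143, 3/14 · 0.071429 = 0.015306, 3/14 · 0.071429 = 0.015306, 2/7 · 0.16667 = 0.047619; with total 0.13537.
The posterior is then P(bag A | data) = 0.42211, P(bag B | data) = 0.11307, P(bag C | data) = 0.11307, P(bag D | data) = 0.35176.
So P(red next | data) = Σ P(red next | H) P(H | data) = (0)(0.42211) + (5/6)(0.11307) + (5/6)(0.11307) + (3/7)(0.35176) = 0.3392.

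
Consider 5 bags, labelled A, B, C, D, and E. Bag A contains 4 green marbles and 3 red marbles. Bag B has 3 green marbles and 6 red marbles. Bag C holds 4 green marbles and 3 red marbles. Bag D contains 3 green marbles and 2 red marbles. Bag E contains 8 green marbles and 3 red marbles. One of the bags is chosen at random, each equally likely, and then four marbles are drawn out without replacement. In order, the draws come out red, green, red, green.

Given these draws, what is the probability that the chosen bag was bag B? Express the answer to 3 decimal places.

Under each hypothesis, the probability of the observed sequence is: P(data | bag A) = (3/7)(4/6)(2/5)(3/4) = 3/35; P(data | bag B) = (6/9)(3/8)(5/7)(2/6) = 5/84; P(data | bag C) = (3/7)(4/6)(2/5)(3/4) = 3/35; P(data | bag D) = (2/5)(3/4)(1/3)(2/2) = 1/10; P(data | bag E) = (3/11)(8/10)(2/9)(7/8) = 7/165.
Multiplying each by its prior: 1/5 · 3/35 = 3/175, 1/5 · 5/84 = 1/84, 1/5 · 3/35 = 3/175, 1/5 · 1/10 = 1/50, 1/5 · 7/165 = 7/825; these sum to 23/308.
By Bayes' rule, P(bag B | data) = (1/84) / (23/308) = 11/69.

0.159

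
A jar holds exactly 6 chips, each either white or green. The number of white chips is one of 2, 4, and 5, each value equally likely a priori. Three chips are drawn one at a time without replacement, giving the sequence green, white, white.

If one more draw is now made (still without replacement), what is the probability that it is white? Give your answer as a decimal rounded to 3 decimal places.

0.692

For each hypothesis, P(data | H) works out to: P(data | r = 2) = (4/6)(2/5)(1/4) = 1/15; P(data | r = 4) = (2/6)(4/5)(3/4) = 1/5; P(data | r = 5) = (1/6)(5/5)(4/4) = 1/6.
The prior-weighted likelihoods are 1/3 · 1/15 = 1/45, 1/3 · 1/5 = 1/15, 1/3 · 1/6 = 1/18; with total 13/90.
The posterior is then P(r = 2 | data) = 2/13, P(r = 4 | data) = 6/13, P(r = 5 | data) = 5/13.
Averaging over the posterior, P(white next | data) = (0)(2/13) + (2/3)(6/13) + (1)(5/13) = 9/13.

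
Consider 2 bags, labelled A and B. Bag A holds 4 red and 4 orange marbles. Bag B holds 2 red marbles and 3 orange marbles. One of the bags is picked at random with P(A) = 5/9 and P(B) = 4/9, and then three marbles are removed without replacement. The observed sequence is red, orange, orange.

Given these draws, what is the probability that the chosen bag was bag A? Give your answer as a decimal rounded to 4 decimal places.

Compute the likelihood of the observed sequence for each case: P(data | bag A) = (4/8)(4/7)(3/6) = 1/7; P(data | bag B) = (2/5)(3/4)(2/3) = 1/5.
Weighting by the prior gives 5/9 · 1/7 = 5/63, 4/9 · 1/5 = 4/45; with total 53/315.
By Bayes' rule, P(bag A | data) = (5/63) / (53/315) = 25/53.

0.4717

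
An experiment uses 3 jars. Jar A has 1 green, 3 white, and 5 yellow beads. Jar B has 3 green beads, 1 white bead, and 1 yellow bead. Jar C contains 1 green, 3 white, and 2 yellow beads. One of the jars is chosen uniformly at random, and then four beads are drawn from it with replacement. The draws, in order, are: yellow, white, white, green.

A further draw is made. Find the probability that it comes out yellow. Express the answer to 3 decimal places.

0.368

Under each hypothesis, the probability of the observed sequence is: P(data | jar A) = (5/9)(3/9)(3/9)(1/9) = 0.0068587; P(data | jar B) = (1/5)(1/5)(1/5)(3/5) = 0.0048; P(data | jar C) = (2/6)(3/6)(3/6)(1/6) = 0.013889.
The prior-weighted likelihoods are 1/3 · 0.0068587 = 0.0022862, 1/3 · 0.0048 = 0.0016, 1/3 · 0.013889 = 0.0046296; these sum to 0.0085159.
Normalising, the posterior is P(jar A | data) = 0.26847, P(jar B | data) = 0.18788, P(jar C | data) = 0.54365.
Averaging over the posterior, P(yellow next | data) = (5/9)(0.26847) + (1/5)(0.18788) + (1/3)(0.54365) = 0.36794.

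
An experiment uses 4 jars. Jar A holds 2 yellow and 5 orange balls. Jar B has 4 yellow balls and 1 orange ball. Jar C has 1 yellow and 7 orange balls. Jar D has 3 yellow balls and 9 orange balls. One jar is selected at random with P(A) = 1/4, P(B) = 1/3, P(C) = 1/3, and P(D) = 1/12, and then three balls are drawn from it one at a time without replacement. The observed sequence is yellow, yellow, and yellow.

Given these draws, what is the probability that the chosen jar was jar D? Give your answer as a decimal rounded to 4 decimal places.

0.0028

Compute the likelihood of the observed sequence for each case: P(data | jar A) = (2/7)(1/6)(0/5) = 0; P(data | jar B) = (4/5)(3/4)(2/3) = 0.4; P(data | jar C) = (1/8)(0/7) = 0; P(data | jar D) = (3/12)(2/11)(1/10) = 0.0045455.
Multiplying each by its prior: 1/4 · 0 = 0, 1/3 · 0.4 = 0.13333, 1/3 · 0 = 0, 1/12 · 0.0045455 = 0.00037879; with total 0.13371.
Hence P(jar D | data) = (0.00037879) / (0.13371) = 0.0028329.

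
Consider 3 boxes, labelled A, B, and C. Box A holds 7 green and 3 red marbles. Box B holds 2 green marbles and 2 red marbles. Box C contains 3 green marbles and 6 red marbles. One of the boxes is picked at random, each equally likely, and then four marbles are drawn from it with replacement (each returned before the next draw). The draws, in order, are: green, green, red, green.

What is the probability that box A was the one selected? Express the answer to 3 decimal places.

Compute the likelihood of the observed sequence for each case: P(data | box A) = (7/10)(7/10)(3/10)(7/10) = 0.1029; P(data | box B) = (2/4)(2/4)(2/4)(2/4) = 0.0625; P(data | box C) = (3/9)(3/9)(6/9)(3/9) = 0.024691.
The prior-weighted likelihoods are 1/3 · 0.1029 = 0.0343, 1/3 · 0.0625 = 0.020833, 1/3 · 0.024691 = 0.0082305; with total 0.063364.
Hence P(box A | data) = (0.0343) / (0.063364) = 0.54132.

0.541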